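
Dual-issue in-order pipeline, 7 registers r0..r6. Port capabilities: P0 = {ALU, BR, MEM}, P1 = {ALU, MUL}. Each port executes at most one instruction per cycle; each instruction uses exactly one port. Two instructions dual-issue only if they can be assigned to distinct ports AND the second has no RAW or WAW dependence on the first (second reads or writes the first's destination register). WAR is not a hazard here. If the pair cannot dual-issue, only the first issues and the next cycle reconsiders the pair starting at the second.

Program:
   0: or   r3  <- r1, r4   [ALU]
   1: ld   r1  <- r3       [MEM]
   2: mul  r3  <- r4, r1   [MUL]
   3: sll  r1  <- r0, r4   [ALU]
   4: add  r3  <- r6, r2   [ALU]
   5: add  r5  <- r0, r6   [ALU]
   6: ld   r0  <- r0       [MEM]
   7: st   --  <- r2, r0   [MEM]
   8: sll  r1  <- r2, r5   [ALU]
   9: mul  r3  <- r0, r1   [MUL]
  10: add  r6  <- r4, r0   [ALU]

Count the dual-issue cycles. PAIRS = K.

PAIRS = 4

0. or.ALU @i0  | RAW r3
1. ld.MEM @i1  | RAW r1
2. mul.MUL/sll.ALU @i2+i3  | dual
3. add.ALU/add.ALU @i4+i5  | dual
4. ld.MEM @i6  | no-port MEM/MEM
5. st.MEM/sll.ALU @i7+i8  | dual
6. mul.MUL/add.ALU @i9+i10  | dual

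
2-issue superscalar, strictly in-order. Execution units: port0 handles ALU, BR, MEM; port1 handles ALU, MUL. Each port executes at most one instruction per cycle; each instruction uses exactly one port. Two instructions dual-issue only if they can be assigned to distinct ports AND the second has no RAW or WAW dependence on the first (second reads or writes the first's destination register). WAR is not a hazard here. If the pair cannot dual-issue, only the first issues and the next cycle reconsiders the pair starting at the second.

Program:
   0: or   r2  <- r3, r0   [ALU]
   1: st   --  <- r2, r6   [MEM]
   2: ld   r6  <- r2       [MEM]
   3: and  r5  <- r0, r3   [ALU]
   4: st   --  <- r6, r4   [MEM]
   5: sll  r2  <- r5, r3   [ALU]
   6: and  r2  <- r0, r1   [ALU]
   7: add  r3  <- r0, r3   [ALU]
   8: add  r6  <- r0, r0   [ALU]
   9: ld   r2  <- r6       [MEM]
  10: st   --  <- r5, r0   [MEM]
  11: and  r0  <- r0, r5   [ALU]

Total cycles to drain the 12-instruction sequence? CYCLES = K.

c0: i0 or  RAW r2
c1: i1 st  no-port MEM/MEM
c2: i2/i3 ld;and  2-wide
c3: i4/i5 st;sll  2-wide
c4: i6/i7 and;add  2-wide
c5: i8 add  RAW r6
c6: i9 ld  no-port MEM/MEM
c7: i10/i11 st;and  2-wide

CYCLES = 8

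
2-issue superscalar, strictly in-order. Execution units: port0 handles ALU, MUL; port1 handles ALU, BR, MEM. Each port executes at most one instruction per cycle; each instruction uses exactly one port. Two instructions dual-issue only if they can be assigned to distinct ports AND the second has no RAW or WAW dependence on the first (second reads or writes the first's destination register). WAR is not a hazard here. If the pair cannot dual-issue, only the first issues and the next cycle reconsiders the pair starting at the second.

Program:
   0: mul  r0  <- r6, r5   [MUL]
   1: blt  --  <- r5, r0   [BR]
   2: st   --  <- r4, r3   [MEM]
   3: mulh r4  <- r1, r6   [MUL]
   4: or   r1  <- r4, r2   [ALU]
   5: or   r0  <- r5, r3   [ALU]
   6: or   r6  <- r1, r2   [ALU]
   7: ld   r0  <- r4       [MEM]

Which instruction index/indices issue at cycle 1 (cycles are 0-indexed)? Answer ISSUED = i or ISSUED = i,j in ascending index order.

#0 head=0: mul.MUL i0 RAW r0
#1 head=1: blt.BR i1 no-port BR/MEM
#2 head=2: st.MEM;mulh.MUL i2&i3 pair
#3 head=4: or.ALU;or.ALU i4&i5 pair
#4 head=6: or.ALU;ld.MEM i6&i7 pair

ISSUED = 1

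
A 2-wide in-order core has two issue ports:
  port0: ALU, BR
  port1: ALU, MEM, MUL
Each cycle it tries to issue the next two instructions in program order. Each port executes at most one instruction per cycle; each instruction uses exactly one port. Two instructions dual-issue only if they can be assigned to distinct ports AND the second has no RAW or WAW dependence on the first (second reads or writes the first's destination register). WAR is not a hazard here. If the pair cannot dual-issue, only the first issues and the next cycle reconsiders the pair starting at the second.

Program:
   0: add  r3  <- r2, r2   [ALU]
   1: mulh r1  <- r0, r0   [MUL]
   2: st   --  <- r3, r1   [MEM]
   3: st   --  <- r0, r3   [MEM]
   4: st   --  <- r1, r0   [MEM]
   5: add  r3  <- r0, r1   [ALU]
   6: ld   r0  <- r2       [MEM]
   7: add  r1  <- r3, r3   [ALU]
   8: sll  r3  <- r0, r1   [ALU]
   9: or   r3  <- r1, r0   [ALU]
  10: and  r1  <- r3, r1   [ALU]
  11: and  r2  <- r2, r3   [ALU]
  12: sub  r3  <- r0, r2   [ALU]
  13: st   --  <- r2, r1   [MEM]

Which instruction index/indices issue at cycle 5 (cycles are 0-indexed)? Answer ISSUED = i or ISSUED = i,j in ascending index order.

ISSUED = 8

c0: i0,i1 add.ALU mulh.MUL  2-wide
c1: i2 st.MEM  no-port MEM/MEM
c2: i3 st.MEM  no-port MEM/MEM
c3: i4,i5 st.MEM add.ALU  2-wide
c4: i6,i7 ld.MEM add.ALU  2-wide
c5: i8 sll.ALU  WAW r3
c6: i9 or.ALU  RAW r3
c7: i10,i11 and.ALU and.ALU  2-wide
c8: i12,i13 sub.ALU st.MEM  2-wide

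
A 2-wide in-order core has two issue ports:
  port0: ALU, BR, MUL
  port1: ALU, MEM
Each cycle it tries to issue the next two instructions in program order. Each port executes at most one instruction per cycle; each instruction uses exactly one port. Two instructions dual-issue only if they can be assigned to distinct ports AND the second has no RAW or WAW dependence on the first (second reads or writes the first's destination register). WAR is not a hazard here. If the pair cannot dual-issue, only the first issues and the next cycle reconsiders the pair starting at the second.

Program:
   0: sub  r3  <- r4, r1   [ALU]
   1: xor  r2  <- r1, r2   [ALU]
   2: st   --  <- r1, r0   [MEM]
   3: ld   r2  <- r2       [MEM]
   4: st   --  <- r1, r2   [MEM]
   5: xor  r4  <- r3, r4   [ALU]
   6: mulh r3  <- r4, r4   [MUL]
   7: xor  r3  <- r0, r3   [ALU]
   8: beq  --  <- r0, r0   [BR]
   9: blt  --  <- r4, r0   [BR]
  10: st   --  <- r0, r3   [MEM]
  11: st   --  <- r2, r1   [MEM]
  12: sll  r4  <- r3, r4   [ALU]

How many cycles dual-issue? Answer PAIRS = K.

PAIRS = 5

[0] i0+i1  sub.ALU/xor.ALU  -- 2-wide
[1] i2  st.MEM  -- no-port MEM/MEM
[2] i3  ld.MEM  -- no-port MEM/MEM
[3] i4+i5  st.MEM/xor.ALU  -- 2-wide
[4] i6  mulh.MUL  -- RAW+WAW r3
[5] i7+i8  xor.ALU/beq.BR  -- 2-wide
[6] i9+i10  blt.BR/st.MEM  -- 2-wide
[7] i11+i12  st.MEM/sll.ALU  -- 2-wide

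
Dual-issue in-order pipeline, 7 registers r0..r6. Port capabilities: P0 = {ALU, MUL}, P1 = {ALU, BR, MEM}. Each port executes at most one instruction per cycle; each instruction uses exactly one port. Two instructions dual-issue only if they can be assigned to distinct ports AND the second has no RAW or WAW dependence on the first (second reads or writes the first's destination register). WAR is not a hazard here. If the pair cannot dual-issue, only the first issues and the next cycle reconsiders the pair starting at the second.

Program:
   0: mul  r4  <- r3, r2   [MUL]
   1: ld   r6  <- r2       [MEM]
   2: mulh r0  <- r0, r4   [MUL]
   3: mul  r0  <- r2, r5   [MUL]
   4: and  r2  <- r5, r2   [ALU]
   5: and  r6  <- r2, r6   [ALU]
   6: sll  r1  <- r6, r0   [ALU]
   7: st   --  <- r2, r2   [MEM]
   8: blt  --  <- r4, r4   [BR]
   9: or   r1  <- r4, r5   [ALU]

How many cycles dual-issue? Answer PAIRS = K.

PAIRS = 4

[0] i0,i1  mul.MUL/ld.MEM  -- dual
[1] i2  mulh.MUL  -- no-port MUL/MUL
[2] i3,i4  mul.MUL/and.ALU  -- dual
[3] i5  and.ALU  -- RAW r6
[4] i6,i7  sll.ALU/st.MEM  -- dual
[5] i8,i9  blt.BR/or.ALU  -- dual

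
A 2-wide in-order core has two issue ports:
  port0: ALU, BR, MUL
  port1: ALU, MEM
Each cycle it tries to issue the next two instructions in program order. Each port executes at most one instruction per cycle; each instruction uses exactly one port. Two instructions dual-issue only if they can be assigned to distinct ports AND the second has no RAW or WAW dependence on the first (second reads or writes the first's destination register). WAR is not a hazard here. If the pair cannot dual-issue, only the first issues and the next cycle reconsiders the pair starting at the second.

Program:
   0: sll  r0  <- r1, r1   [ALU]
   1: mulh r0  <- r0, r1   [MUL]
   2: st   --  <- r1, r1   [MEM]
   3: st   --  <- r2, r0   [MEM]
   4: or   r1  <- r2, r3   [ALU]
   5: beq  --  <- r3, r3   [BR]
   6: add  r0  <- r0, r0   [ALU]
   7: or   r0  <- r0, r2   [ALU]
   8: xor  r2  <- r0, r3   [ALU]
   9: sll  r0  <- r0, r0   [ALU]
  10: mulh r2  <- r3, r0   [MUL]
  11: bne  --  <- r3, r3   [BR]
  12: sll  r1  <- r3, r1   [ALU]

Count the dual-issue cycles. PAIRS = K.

PAIRS = 5

  cy0 -> i0 (sll.ALU) RAW+WAW r0
  cy1 -> i1,i2 (mulh.MUL/st.MEM) dual
  cy2 -> i3,i4 (st.MEM/or.ALU) dual
  cy3 -> i5,i6 (beq.BR/add.ALU) dual
  cy4 -> i7 (or.ALU) RAW r0
  cy5 -> i8,i9 (xor.ALU/sll.ALU) dual
  cy6 -> i10 (mulh.MUL) no-port MUL/BR
  cy7 -> i11,i12 (bne.BR/sll.ALU) dual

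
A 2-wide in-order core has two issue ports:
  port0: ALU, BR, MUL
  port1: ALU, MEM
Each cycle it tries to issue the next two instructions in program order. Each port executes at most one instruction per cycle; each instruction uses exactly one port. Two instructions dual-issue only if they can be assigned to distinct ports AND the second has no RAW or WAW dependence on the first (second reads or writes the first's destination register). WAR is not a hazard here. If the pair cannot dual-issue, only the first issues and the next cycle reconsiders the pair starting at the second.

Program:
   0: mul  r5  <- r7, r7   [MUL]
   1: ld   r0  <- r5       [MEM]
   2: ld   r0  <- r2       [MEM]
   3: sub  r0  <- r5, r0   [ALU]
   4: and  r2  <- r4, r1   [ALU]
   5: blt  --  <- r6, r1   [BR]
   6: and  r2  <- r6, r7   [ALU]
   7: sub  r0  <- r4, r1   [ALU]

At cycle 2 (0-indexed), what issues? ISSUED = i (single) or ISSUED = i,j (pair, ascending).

ISSUED = 2

#0 head=0: mul i0 RAW r5
#1 head=1: ld i1 no-port MEM/MEM
#2 head=2: ld i2 RAW+WAW r0
#3 head=3: sub;and i3/i4 2-wide
#4 head=5: blt;and i5/i6 2-wide
#5 head=7: sub i7 tail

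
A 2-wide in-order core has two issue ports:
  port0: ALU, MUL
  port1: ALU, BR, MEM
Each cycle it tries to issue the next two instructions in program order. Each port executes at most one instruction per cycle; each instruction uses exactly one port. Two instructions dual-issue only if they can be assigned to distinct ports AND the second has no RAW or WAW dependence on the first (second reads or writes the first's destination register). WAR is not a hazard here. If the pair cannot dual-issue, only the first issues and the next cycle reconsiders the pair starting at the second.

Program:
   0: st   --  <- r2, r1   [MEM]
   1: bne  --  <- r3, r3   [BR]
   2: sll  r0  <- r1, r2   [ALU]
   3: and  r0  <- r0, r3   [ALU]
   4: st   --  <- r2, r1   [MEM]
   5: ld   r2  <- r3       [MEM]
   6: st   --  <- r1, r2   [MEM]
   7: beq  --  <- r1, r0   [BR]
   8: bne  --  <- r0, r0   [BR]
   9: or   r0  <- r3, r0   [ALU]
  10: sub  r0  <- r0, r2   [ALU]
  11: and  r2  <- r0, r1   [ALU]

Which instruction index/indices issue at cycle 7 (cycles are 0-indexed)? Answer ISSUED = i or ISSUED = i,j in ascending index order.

0. st @i0  | no-port MEM/BR
1. bne+sll @i1,i2  | dual
2. and+st @i3,i4  | dual
3. ld @i5  | no-port MEM/MEM
4. st @i6  | no-port MEM/BR
5. beq @i7  | no-port BR/BR
6. bne+or @i8,i9  | dual
7. sub @i10  | RAW r0
8. and @i11  | tail

ISSUED = 10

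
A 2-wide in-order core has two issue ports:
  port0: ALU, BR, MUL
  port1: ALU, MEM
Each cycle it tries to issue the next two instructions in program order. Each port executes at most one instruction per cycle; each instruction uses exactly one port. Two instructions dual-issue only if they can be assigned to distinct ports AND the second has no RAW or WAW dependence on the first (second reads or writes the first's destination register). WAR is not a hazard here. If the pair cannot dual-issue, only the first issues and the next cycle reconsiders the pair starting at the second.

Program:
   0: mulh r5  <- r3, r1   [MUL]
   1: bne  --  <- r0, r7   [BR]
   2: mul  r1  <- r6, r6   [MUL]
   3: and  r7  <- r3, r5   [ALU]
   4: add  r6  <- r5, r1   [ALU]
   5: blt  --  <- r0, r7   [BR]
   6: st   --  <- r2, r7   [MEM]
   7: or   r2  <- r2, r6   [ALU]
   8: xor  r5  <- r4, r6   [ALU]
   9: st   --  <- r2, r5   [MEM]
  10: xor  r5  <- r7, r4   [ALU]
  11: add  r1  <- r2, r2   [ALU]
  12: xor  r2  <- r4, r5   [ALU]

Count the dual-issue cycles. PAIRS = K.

PAIRS = 5

#0 head=0: mulh.MUL i0 no-port MUL/BR
#1 head=1: bne.BR i1 no-port BR/MUL
#2 head=2: mul.MUL/and.ALU i2&i3 2-wide
#3 head=4: add.ALU/blt.BR i4&i5 2-wide
#4 head=6: st.MEM/or.ALU i6&i7 2-wide
#5 head=8: xor.ALU i8 RAW r5
#6 head=9: st.MEM/xor.ALU i9&i10 2-wide
#7 head=11: add.ALU/xor.ALU i11&i12 2-wide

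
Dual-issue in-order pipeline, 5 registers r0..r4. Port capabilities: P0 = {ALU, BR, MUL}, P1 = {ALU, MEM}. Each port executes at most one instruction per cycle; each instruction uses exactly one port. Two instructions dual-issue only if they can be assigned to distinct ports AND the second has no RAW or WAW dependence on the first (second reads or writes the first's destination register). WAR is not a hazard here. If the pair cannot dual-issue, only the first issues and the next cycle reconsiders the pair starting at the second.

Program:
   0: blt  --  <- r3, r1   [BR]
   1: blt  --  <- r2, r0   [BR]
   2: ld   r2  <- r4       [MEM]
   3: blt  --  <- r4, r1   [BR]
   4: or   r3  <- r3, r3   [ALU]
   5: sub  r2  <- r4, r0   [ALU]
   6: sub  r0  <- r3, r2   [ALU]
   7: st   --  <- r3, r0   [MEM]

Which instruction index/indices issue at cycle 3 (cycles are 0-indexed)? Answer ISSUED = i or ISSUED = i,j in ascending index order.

t=0 i0:blt.BR ; no-port BR/BR
t=1 i1/i2:blt.BR ld.MEM ; dual
t=2 i3/i4:blt.BR or.ALU ; dual
t=3 i5:sub.ALU ; RAW r2
t=4 i6:sub.ALU ; RAW r0
t=5 i7:st.MEM ; tail

ISSUED = 5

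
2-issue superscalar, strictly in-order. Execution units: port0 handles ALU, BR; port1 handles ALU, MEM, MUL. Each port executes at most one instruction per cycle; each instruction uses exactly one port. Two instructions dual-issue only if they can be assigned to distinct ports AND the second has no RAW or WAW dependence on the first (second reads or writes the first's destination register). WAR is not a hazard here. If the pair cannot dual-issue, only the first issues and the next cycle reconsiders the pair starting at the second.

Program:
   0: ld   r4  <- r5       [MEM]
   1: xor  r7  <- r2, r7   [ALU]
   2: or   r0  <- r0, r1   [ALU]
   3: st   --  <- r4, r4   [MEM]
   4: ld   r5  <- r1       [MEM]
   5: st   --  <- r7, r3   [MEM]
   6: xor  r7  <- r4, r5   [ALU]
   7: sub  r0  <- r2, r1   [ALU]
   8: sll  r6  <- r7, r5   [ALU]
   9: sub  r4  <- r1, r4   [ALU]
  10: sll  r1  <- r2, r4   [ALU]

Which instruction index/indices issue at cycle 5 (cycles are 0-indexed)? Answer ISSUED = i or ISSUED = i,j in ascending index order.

ISSUED = 9

[0] i0&i1  ld.MEM+xor.ALU  -- 2-wide
[1] i2&i3  or.ALU+st.MEM  -- 2-wide
[2] i4  ld.MEM  -- no-port MEM/MEM
[3] i5&i6  st.MEM+xor.ALU  -- 2-wide
[4] i7&i8  sub.ALU+sll.ALU  -- 2-wide
[5] i9  sub.ALU  -- RAW r4
[6] i10  sll.ALU  -- tail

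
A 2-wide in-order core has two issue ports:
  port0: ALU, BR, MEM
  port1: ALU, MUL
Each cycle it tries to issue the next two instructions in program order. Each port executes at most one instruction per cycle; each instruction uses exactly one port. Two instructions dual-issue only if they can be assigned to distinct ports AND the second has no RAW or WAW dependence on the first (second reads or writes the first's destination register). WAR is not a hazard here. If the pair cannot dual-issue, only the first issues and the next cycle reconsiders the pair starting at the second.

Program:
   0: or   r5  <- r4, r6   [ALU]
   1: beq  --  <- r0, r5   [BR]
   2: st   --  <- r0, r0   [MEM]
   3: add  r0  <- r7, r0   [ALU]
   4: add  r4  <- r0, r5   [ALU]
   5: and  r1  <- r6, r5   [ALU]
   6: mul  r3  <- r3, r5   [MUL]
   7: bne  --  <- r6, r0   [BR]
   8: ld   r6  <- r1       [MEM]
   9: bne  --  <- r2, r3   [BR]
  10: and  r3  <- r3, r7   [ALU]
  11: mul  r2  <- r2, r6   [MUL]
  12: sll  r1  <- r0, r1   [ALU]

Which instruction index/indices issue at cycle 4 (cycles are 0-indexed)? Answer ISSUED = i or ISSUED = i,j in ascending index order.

0. or @i0  | RAW r5
1. beq @i1  | no-port BR/MEM
2. st/add @i2+i3  | dual
3. add/and @i4+i5  | dual
4. mul/bne @i6+i7  | dual
5. ld @i8  | no-port MEM/BR
6. bne/and @i9+i10  | dual
7. mul/sll @i11+i12  | dual

ISSUED = 6,7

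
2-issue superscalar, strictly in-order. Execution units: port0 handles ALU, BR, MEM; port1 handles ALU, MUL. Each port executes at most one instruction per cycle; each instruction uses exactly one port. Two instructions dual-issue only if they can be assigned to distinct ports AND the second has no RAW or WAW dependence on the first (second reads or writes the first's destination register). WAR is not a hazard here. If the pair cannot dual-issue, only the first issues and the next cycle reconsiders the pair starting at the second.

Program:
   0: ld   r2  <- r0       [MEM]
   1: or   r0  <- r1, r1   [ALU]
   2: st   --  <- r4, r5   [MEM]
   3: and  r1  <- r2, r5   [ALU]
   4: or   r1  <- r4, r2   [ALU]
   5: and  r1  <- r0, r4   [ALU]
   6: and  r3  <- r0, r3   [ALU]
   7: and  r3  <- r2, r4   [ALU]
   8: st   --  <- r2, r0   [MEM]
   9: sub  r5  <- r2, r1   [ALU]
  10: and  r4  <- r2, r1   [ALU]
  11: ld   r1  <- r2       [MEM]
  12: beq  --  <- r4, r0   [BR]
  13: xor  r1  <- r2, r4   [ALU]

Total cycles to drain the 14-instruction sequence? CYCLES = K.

CYCLES = 8

c0: i0+i1 ld/or  2-wide
c1: i2+i3 st/and  2-wide
c2: i4 or  WAW r1
c3: i5+i6 and/and  2-wide
c4: i7+i8 and/st  2-wide
c5: i9+i10 sub/and  2-wide
c6: i11 ld  no-port MEM/BR
c7: i12+i13 beq/xor  2-wide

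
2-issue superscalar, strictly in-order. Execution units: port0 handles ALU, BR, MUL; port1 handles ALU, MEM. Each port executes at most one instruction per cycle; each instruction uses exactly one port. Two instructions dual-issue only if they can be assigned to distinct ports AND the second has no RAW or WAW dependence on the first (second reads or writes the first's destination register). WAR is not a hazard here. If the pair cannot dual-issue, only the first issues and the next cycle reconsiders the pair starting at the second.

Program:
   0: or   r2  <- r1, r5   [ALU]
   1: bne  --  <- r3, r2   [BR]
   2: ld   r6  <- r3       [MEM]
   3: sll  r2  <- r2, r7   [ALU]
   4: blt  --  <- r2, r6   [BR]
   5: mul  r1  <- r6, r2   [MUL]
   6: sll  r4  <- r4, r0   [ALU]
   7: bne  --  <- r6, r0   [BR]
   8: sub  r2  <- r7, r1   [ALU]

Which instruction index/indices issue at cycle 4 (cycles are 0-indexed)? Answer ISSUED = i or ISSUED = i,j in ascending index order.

ISSUED = 5,6

#0 head=0: or i0 RAW r2
#1 head=1: bne/ld i1,i2 pair
#2 head=3: sll i3 RAW r2
#3 head=4: blt i4 no-port BR/MUL
#4 head=5: mul/sll i5,i6 pair
#5 head=7: bne/sub i7,i8 pair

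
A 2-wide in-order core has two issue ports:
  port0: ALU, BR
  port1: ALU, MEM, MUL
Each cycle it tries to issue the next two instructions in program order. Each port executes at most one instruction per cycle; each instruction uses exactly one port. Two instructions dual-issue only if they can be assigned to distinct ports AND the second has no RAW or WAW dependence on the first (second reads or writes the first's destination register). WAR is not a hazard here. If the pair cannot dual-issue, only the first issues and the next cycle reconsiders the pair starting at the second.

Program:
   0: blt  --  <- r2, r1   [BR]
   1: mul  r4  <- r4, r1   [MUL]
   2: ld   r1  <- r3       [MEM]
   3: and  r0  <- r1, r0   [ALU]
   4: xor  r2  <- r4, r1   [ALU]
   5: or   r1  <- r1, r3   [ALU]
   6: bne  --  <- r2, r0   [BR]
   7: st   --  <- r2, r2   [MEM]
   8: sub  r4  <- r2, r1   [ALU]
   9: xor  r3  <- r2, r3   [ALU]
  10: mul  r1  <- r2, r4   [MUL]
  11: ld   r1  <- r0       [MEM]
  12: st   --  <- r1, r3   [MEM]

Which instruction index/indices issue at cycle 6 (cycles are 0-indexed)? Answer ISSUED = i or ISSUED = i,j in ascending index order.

ISSUED = 11

  cy0 -> i0&i1 (blt.BR mul.MUL) pair
  cy1 -> i2 (ld.MEM) RAW r1
  cy2 -> i3&i4 (and.ALU xor.ALU) pair
  cy3 -> i5&i6 (or.ALU bne.BR) pair
  cy4 -> i7&i8 (st.MEM sub.ALU) pair
  cy5 -> i9&i10 (xor.ALU mul.MUL) pair
  cy6 -> i11 (ld.MEM) no-port MEM/MEM
  cy7 -> i12 (st.MEM) tail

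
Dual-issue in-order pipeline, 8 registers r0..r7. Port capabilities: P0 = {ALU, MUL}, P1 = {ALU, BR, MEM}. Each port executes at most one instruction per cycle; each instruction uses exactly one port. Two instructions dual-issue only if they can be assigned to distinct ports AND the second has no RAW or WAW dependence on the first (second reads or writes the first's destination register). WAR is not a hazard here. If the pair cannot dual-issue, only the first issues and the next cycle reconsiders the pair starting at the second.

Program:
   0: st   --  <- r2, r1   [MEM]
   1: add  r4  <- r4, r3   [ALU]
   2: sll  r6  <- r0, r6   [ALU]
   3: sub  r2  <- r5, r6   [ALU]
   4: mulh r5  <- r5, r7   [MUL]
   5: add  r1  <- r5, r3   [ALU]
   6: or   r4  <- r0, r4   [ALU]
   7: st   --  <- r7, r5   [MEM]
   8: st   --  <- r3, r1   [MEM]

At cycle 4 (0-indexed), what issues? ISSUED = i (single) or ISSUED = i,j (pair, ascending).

#0 head=0: st+add i0+i1 pair
#1 head=2: sll i2 RAW r6
#2 head=3: sub+mulh i3+i4 pair
#3 head=5: add+or i5+i6 pair
#4 head=7: st i7 no-port MEM/MEM
#5 head=8: st i8 tail

ISSUED = 7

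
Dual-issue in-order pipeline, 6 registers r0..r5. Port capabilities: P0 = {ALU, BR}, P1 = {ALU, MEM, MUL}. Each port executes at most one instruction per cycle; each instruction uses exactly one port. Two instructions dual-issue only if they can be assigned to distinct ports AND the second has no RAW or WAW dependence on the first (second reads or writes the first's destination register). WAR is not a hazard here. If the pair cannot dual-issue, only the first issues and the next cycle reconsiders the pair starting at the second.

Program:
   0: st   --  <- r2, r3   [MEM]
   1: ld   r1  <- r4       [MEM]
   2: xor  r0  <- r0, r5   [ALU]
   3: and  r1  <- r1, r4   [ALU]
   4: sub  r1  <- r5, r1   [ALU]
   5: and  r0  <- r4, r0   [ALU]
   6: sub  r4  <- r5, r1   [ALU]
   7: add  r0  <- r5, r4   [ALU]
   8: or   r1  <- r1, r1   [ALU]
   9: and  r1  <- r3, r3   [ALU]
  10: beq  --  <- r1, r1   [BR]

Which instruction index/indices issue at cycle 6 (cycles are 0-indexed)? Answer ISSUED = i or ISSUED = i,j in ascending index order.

0. st.MEM @i0  | no-port MEM/MEM
1. ld.MEM xor.ALU @i1,i2  | 2-wide
2. and.ALU @i3  | RAW+WAW r1
3. sub.ALU and.ALU @i4,i5  | 2-wide
4. sub.ALU @i6  | RAW r4
5. add.ALU or.ALU @i7,i8  | 2-wide
6. and.ALU @i9  | RAW r1
7. beq.BR @i10  | tail

ISSUED = 9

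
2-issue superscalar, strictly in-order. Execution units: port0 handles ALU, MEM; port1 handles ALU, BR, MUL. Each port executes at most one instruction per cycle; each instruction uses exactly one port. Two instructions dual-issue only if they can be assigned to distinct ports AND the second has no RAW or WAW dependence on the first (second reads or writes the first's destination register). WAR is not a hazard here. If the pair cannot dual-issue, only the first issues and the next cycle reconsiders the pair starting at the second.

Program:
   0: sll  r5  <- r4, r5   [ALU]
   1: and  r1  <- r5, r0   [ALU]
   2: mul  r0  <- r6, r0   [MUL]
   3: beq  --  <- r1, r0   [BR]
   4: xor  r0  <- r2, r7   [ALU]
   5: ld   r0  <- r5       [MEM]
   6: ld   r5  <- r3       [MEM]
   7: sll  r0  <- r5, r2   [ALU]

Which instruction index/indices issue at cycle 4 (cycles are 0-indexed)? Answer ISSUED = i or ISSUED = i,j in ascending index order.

ISSUED = 6

#0 head=0: sll.ALU i0 RAW r5
#1 head=1: and.ALU mul.MUL i1/i2 dual
#2 head=3: beq.BR xor.ALU i3/i4 dual
#3 head=5: ld.MEM i5 no-port MEM/MEM
#4 head=6: ld.MEM i6 RAW r5
#5 head=7: sll.ALU i7 tail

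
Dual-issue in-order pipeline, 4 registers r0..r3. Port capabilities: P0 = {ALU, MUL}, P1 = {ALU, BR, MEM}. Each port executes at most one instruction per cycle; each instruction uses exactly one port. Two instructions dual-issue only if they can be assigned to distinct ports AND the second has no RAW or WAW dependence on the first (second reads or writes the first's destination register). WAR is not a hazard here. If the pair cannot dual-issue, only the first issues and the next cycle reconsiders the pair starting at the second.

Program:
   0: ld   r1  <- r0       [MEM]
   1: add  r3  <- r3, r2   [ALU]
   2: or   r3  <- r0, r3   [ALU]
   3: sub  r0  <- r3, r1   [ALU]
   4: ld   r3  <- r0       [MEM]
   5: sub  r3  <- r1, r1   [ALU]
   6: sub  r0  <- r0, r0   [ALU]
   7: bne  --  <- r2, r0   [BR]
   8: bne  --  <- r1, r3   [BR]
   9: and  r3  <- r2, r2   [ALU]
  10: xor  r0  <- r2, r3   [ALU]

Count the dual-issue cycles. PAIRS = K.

t=0 i0/i1:ld.MEM add.ALU ; pair
t=1 i2:or.ALU ; RAW r3
t=2 i3:sub.ALU ; RAW r0
t=3 i4:ld.MEM ; WAW r3
t=4 i5/i6:sub.ALU sub.ALU ; pair
t=5 i7:bne.BR ; no-port BR/BR
t=6 i8/i9:bne.BR and.ALU ; pair
t=7 i10:xor.ALU ; tail

PAIRS = 3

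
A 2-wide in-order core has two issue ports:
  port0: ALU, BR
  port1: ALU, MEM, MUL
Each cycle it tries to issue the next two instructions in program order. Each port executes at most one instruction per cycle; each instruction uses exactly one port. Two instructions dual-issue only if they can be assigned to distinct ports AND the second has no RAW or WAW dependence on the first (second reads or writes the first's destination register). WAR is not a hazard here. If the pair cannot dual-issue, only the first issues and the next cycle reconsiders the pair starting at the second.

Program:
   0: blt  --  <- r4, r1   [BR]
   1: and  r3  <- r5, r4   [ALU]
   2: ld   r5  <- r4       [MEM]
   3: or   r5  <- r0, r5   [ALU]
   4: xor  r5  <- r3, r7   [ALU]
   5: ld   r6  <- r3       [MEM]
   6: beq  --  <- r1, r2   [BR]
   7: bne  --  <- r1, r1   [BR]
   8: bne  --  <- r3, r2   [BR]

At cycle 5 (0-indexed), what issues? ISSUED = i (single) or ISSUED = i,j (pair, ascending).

ISSUED = 7

c0: i0+i1 blt.BR+and.ALU  dual
c1: i2 ld.MEM  RAW+WAW r5
c2: i3 or.ALU  WAW r5
c3: i4+i5 xor.ALU+ld.MEM  dual
c4: i6 beq.BR  no-port BR/BR
c5: i7 bne.BR  no-port BR/BR
c6: i8 bne.BR  tail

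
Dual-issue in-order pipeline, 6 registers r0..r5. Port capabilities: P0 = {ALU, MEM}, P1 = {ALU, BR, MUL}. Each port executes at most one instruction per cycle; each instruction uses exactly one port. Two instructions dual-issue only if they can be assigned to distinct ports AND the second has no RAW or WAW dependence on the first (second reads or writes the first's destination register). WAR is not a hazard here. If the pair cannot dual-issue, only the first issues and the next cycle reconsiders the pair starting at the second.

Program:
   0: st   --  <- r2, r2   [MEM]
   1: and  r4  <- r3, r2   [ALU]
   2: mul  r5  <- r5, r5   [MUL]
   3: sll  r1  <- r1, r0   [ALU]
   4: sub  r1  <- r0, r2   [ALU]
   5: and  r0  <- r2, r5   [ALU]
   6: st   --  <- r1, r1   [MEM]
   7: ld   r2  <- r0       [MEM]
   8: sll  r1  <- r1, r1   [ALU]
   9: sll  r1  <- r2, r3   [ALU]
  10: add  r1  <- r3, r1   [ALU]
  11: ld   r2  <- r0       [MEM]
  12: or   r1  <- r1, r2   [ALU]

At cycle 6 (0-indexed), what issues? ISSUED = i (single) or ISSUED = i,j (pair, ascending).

#0 head=0: st.MEM/and.ALU i0&i1 2-wide
#1 head=2: mul.MUL/sll.ALU i2&i3 2-wide
#2 head=4: sub.ALU/and.ALU i4&i5 2-wide
#3 head=6: st.MEM i6 no-port MEM/MEM
#4 head=7: ld.MEM/sll.ALU i7&i8 2-wide
#5 head=9: sll.ALU i9 RAW+WAW r1
#6 head=10: add.ALU/ld.MEM i10&i11 2-wide
#7 head=12: or.ALU i12 tail

ISSUED = 10,11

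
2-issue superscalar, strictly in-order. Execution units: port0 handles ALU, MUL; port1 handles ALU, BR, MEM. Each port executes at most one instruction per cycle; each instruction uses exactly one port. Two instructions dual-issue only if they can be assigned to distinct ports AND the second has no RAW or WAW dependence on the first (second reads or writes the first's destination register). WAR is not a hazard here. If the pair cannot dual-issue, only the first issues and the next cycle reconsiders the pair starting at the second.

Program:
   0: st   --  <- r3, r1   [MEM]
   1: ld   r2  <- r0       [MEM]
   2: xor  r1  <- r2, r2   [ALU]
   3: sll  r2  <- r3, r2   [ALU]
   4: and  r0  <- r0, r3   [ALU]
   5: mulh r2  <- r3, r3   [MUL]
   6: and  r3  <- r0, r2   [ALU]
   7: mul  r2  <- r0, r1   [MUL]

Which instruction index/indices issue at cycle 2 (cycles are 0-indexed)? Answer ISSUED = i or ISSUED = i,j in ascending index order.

ISSUED = 2,3

t=0 i0:st.MEM ; no-port MEM/MEM
t=1 i1:ld.MEM ; RAW r2
t=2 i2+i3:xor.ALU/sll.ALU ; dual
t=3 i4+i5:and.ALU/mulh.MUL ; dual
t=4 i6+i7:and.ALU/mul.MUL ; dual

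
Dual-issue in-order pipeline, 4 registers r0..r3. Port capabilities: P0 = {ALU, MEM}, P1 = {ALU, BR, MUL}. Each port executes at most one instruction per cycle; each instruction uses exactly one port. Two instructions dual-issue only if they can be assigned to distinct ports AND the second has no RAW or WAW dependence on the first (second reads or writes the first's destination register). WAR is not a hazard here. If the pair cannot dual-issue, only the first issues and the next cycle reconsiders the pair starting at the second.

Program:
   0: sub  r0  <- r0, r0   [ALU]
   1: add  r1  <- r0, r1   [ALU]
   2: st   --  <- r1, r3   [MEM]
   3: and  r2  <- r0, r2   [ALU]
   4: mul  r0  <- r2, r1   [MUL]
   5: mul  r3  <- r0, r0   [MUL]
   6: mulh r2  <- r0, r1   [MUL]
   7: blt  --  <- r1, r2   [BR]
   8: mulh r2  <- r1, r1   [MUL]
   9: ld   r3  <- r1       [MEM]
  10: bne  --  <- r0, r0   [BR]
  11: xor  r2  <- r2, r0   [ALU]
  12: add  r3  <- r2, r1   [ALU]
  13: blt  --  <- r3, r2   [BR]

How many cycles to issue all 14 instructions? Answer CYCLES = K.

CYCLES = 11

[0] i0  sub.ALU  -- RAW r0
[1] i1  add.ALU  -- RAW r1
[2] i2+i3  st.MEM+and.ALU  -- 2-wide
[3] i4  mul.MUL  -- no-port MUL/MUL
[4] i5  mul.MUL  -- no-port MUL/MUL
[5] i6  mulh.MUL  -- no-port MUL/BR
[6] i7  blt.BR  -- no-port BR/MUL
[7] i8+i9  mulh.MUL+ld.MEM  -- 2-wide
[8] i10+i11  bne.BR+xor.ALU  -- 2-wide
[9] i12  add.ALU  -- RAW r3
[10] i13  blt.BR  -- tail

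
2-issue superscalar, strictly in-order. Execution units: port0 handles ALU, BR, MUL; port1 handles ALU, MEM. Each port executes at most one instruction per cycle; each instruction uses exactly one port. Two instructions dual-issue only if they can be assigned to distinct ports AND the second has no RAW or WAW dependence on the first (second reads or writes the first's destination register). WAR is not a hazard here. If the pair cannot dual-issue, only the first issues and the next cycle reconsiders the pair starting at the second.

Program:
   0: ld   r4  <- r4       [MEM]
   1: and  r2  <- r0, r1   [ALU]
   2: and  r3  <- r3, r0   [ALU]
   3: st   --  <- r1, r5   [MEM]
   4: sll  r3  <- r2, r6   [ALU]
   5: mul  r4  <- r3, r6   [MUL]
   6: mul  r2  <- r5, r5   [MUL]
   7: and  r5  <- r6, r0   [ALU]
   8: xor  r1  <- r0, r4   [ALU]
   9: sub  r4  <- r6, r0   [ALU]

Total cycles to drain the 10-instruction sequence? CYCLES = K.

CYCLES = 6

t=0 i0+i1:ld/and ; 2-wide
t=1 i2+i3:and/st ; 2-wide
t=2 i4:sll ; RAW r3
t=3 i5:mul ; no-port MUL/MUL
t=4 i6+i7:mul/and ; 2-wide
t=5 i8+i9:xor/sub ; 2-wide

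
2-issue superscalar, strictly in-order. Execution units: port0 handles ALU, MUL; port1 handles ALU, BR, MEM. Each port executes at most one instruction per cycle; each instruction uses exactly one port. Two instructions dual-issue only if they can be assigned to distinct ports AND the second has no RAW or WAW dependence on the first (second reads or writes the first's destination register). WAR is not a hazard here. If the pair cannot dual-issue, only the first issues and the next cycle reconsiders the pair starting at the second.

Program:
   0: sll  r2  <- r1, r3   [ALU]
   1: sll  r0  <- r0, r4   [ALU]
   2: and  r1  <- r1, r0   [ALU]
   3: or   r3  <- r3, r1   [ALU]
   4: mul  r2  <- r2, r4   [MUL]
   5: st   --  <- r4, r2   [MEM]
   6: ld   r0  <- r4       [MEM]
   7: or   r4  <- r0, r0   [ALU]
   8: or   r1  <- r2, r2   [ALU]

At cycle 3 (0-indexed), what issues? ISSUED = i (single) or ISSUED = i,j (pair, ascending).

ISSUED = 5

t=0 i0,i1:sll.ALU;sll.ALU ; dual
t=1 i2:and.ALU ; RAW r1
t=2 i3,i4:or.ALU;mul.MUL ; dual
t=3 i5:st.MEM ; no-port MEM/MEM
t=4 i6:ld.MEM ; RAW r0
t=5 i7,i8:or.ALU;or.ALU ; dual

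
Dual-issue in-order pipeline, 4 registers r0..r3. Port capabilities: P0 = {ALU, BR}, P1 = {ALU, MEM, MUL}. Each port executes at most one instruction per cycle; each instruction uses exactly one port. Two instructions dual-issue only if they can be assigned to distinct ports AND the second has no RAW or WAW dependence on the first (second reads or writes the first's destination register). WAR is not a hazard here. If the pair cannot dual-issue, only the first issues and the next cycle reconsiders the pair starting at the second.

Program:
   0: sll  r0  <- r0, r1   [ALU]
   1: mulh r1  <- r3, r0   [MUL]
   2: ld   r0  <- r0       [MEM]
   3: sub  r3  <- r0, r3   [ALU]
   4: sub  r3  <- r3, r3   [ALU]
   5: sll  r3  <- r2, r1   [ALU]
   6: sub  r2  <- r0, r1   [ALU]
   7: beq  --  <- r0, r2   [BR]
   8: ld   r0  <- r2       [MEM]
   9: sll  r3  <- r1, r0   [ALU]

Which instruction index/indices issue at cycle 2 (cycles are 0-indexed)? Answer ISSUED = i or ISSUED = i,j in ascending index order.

ISSUED = 2

t=0 i0:sll ; RAW r0
t=1 i1:mulh ; no-port MUL/MEM
t=2 i2:ld ; RAW r0
t=3 i3:sub ; RAW+WAW r3
t=4 i4:sub ; WAW r3
t=5 i5&i6:sll+sub ; dual
t=6 i7&i8:beq+ld ; dual
t=7 i9:sll ; tail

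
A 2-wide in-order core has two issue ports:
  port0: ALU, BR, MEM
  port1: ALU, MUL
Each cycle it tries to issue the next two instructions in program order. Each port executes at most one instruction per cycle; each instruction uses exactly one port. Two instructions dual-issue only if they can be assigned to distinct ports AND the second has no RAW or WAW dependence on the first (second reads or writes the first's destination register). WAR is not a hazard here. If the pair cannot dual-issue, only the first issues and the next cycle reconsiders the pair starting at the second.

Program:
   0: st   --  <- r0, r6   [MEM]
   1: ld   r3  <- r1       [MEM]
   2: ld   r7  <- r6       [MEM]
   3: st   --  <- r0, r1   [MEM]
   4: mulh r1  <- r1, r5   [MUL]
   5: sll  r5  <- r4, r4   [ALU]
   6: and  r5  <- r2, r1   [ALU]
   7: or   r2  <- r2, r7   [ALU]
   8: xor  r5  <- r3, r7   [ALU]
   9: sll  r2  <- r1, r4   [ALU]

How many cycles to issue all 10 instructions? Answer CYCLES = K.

CYCLES = 7

0. st @i0  | no-port MEM/MEM
1. ld @i1  | no-port MEM/MEM
2. ld @i2  | no-port MEM/MEM
3. st/mulh @i3/i4  | pair
4. sll @i5  | WAW r5
5. and/or @i6/i7  | pair
6. xor/sll @i8/i9  | pair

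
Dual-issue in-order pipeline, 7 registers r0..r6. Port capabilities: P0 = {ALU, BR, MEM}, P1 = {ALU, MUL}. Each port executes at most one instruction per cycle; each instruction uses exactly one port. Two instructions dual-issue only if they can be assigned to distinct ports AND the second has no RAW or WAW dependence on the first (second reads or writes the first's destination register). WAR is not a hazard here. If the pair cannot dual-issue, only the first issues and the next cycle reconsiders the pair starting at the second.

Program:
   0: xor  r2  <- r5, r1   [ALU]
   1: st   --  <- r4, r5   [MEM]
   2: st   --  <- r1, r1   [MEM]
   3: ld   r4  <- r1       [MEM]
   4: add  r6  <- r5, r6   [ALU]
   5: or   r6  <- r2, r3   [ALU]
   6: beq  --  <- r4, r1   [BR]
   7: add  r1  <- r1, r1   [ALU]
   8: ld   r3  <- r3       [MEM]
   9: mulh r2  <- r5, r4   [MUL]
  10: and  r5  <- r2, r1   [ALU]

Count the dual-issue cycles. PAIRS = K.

PAIRS = 4

0. xor.ALU st.MEM @i0/i1  | pair
1. st.MEM @i2  | no-port MEM/MEM
2. ld.MEM add.ALU @i3/i4  | pair
3. or.ALU beq.BR @i5/i6  | pair
4. add.ALU ld.MEM @i7/i8  | pair
5. mulh.MUL @i9  | RAW r2
6. and.ALU @i10  | tail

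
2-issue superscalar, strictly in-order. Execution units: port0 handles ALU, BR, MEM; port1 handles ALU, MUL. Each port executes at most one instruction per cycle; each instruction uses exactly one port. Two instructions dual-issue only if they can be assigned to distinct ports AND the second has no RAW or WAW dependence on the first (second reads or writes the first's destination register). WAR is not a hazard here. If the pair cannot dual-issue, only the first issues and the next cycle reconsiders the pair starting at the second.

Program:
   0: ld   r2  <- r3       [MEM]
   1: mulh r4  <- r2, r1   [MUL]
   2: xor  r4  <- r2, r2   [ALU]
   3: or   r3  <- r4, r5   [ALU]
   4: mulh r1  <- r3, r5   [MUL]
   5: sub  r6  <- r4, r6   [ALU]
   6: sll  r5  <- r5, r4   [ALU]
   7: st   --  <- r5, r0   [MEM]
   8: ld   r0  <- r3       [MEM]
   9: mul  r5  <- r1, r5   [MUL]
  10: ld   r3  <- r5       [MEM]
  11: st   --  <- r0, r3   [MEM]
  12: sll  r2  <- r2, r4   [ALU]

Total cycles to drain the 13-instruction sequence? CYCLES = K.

0. ld @i0  | RAW r2
1. mulh @i1  | WAW r4
2. xor @i2  | RAW r4
3. or @i3  | RAW r3
4. mulh+sub @i4,i5  | pair
5. sll @i6  | RAW r5
6. st @i7  | no-port MEM/MEM
7. ld+mul @i8,i9  | pair
8. ld @i10  | no-port MEM/MEM
9. st+sll @i11,i12  | pair

CYCLES = 10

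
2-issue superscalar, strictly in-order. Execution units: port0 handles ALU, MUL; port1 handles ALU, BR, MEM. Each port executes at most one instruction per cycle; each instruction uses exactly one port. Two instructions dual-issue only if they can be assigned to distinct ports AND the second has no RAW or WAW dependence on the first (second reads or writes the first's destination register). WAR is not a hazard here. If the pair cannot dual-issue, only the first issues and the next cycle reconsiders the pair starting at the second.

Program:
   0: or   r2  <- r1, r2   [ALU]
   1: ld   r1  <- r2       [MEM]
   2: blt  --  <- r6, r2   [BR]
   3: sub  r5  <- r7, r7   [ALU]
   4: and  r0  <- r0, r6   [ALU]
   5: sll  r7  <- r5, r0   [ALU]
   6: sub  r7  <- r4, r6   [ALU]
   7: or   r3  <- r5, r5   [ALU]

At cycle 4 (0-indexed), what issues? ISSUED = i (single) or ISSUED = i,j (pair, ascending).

ISSUED = 5

[0] i0  or  -- RAW r2
[1] i1  ld  -- no-port MEM/BR
[2] i2&i3  blt sub  -- dual
[3] i4  and  -- RAW r0
[4] i5  sll  -- WAW r7
[5] i6&i7  sub or  -- dual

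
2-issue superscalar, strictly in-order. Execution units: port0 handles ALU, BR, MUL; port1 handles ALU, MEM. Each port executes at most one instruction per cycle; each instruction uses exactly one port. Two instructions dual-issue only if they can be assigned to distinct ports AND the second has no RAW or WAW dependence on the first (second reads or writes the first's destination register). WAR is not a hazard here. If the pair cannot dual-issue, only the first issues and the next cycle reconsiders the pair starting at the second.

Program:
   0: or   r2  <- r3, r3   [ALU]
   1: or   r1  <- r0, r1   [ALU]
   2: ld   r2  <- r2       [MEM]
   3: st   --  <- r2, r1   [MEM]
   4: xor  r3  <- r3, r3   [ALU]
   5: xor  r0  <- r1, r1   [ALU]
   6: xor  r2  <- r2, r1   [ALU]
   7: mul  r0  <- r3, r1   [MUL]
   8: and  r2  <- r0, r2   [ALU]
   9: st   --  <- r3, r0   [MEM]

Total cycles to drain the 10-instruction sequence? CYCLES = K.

t=0 i0,i1:or;or ; dual
t=1 i2:ld ; no-port MEM/MEM
t=2 i3,i4:st;xor ; dual
t=3 i5,i6:xor;xor ; dual
t=4 i7:mul ; RAW r0
t=5 i8,i9:and;st ; dual

CYCLES = 6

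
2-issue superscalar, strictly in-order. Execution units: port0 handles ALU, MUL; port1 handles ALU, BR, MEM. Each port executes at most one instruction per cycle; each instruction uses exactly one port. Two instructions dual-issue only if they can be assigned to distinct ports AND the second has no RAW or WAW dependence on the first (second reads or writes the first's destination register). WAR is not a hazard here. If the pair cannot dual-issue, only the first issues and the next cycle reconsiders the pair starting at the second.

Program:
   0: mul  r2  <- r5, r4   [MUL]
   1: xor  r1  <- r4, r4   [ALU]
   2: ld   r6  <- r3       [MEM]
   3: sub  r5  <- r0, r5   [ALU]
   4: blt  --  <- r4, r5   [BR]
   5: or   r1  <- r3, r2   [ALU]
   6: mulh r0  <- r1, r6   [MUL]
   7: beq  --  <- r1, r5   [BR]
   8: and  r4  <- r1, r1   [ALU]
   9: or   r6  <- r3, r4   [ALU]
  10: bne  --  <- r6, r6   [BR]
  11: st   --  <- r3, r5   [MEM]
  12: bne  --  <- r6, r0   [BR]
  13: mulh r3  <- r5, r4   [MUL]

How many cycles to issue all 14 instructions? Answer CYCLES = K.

c0: i0,i1 mul xor  dual
c1: i2,i3 ld sub  dual
c2: i4,i5 blt or  dual
c3: i6,i7 mulh beq  dual
c4: i8 and  RAW r4
c5: i9 or  RAW r6
c6: i10 bne  no-port BR/MEM
c7: i11 st  no-port MEM/BR
c8: i12,i13 bne mulh  dual

CYCLES = 9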